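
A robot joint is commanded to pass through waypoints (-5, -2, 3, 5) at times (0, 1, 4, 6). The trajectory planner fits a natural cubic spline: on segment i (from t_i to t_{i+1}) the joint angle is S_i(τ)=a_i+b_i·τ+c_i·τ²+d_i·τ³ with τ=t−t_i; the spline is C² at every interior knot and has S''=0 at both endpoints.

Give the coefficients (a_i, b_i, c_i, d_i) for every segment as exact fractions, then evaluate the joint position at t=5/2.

Δ: Δ0=3, Δ1=5/3, Δ2=1
row 1: diag=8, rhs=-8; c'=3/8, d'=-1
row 2: denom=10−3·3/8=71/8; d'=(-4−3·-1)/(71/8)=-8/71
back: M2=-8/71
back: M1=-1−3/8·-8/71=-68/71
M: M0=0, M1=-68/71, M2=-8/71, M3=0
seg 0: a=-5, c=M0/2=0, d=(M1−M0)/(6·1)=-34/213, b=Δ0−h0·(2M0+M1)/6=673/213
seg 1: a=-2, c=M1/2=-34/71, d=(M2−M1)/(6·3)=10/213, b=Δ1−h1·(2M1+M2)/6=571/213
seg 2: a=3, c=M2/2=-4/71, d=(M3−M2)/(6·2)=2/213, b=Δ2−h2·(2M2+M3)/6=229/213
t_q=5/2 → seg 1, τ=3/2; S=-2+571/213·τ+-34/71·τ²+10/213·τ³=313/284

  seg 0: a=-5 b=673/213 c=0 d=-34/213
  seg 1: a=-2 b=571/213 c=-34/71 d=10/213
  seg 2: a=3 b=229/213 c=-4/71 d=2/213
S(5/2) = 313/284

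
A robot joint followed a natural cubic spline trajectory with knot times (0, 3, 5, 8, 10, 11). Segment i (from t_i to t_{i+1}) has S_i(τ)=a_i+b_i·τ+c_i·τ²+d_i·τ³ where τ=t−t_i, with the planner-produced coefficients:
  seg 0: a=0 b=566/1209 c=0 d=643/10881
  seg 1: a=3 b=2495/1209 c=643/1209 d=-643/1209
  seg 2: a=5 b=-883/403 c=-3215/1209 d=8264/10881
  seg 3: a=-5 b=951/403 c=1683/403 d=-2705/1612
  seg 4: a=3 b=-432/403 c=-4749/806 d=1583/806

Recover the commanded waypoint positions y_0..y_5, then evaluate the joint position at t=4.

y_0 = S_0(0) = a_0 = 0
y_1 = S_1(0) = a_1 = 3
y_2 = S_2(0) = a_2 = 5
y_3 = S_3(0) = a_3 = -5
y_4 = S_4(0) = a_4 = 3
y_5 = S_4(1) = -2
t_q=4 is in segment 1 (τ=1); S_1(τ)=6122/1209

y_0=0 y_1=3 y_2=5 y_3=-5 y_4=3 y_5=-2
S(4) = 6122/1209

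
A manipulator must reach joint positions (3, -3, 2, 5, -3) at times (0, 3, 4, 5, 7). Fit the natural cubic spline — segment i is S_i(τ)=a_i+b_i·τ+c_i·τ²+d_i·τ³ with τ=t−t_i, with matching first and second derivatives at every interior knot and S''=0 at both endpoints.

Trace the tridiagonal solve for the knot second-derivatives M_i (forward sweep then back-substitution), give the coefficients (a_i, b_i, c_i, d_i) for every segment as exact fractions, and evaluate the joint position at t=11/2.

Δ: Δ0=-2, Δ1=5, Δ2=3, Δ3=-4
row 1: diag=8, rhs=42; c'=1/8, d'=21/4
row 2: denom=4−1·1/8=31/8; d'=(-12−1·21/4)/(31/8)=-138/31
row 3: denom=6−1·8/31=178/31; d'=(-42−1·-138/31)/(178/31)=-582/89
back: M3=-582/89
back: M2=-138/31−8/31·-582/89=-246/89
back: M1=21/4−1/8·-246/89=498/89
M: M0=0, M1=498/89, M2=-246/89, M3=-582/89, M4=0
seg 0: a=3, c=M0/2=0, d=(M1−M0)/(6·3)=83/267, b=Δ0−h0·(2M0+M1)/6=-427/89
seg 1: a=-3, c=M1/2=249/89, d=(M2−M1)/(6·1)=-124/89, b=Δ1−h1·(2M1+M2)/6=320/89
seg 2: a=2, c=M2/2=-123/89, d=(M3−M2)/(6·1)=-56/89, b=Δ2−h2·(2M2+M3)/6=446/89
seg 3: a=5, c=M3/2=-291/89, d=(M4−M3)/(6·2)=97/178, b=Δ3−h3·(2M3+M4)/6=32/89
t_q=11/2 → seg 3, τ=1/2; S=5+32/89·τ+-291/89·τ²+97/178·τ³=6309/1424

  seg 0: a=3 b=-427/89 c=0 d=83/267
  seg 1: a=-3 b=320/89 c=249/89 d=-124/89
  seg 2: a=2 b=446/89 c=-123/89 d=-56/89
  seg 3: a=5 b=32/89 c=-291/89 d=97/178
S(11/2) = 6309/1424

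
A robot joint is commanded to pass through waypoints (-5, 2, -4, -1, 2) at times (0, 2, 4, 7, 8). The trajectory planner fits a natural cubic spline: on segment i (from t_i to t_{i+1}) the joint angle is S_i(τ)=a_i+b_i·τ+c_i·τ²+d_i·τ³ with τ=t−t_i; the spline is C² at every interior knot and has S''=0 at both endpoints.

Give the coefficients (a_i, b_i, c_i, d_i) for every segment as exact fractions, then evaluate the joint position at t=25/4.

  seg 0: a=-5 b=2903/536 c=0 d=-1027/2144
  seg 1: a=2 b=-89/268 c=-3081/1072 d=1651/2144
  seg 2: a=-4 b=-1387/536 c=117/67 d=-295/1608
  seg 3: a=-1 b=787/268 c=51/536 d=-17/536
S(25/4) = -105365/34304

Δ: Δ0=7/2, Δ1=-3, Δ2=1, Δ3=3
row 1: diag=8, rhs=-39; c'=1/4, d'=-39/8
row 2: denom=10−2·1/4=19/2; d'=(24−2·-39/8)/(19/2)=135/38
row 3: denom=8−3·6/19=134/19; d'=(12−3·135/38)/(134/19)=51/268
back: M3=51/268
back: M2=135/38−6/19·51/268=234/67
back: M1=-39/8−1/4·234/67=-3081/536
M: M0=0, M1=-3081/536, M2=234/67, M3=51/268, M4=0
seg 0: a=-5, c=M0/2=0, d=(M1−M0)/(6·2)=-1027/2144, b=Δ0−h0·(2M0+M1)/6=2903/536
seg 1: a=2, c=M1/2=-3081/1072, d=(M2−M1)/(6·2)=1651/2144, b=Δ1−h1·(2M1+M2)/6=-89/268
seg 2: a=-4, c=M2/2=117/67, d=(M3−M2)/(6·3)=-295/1608, b=Δ2−h2·(2M2+M3)/6=-1387/536
seg 3: a=-1, c=M3/2=51/536, d=(M4−M3)/(6·1)=-17/536, b=Δ3−h3·(2M3+M4)/6=787/268
t_q=25/4 → seg 2, τ=9/4; S=-4+-1387/536·τ+117/67·τ²+-295/1608·τ³=-105365/34304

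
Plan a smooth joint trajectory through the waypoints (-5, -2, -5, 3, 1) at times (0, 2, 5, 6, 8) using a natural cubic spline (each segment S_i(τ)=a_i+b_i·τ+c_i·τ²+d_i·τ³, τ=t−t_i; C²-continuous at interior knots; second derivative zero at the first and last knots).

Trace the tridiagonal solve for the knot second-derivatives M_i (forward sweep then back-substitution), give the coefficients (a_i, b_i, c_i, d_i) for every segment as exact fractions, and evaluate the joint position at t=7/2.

  seg 0: a=-5 b=1237/416 c=0 d=-613/1664
  seg 1: a=-2 b=-301/208 c=-1839/832 d=151/192
  seg 2: a=-5 b=5429/832 c=2025/416 d=-2823/832
  seg 3: a=3 b=1265/208 c=-4419/832 d=1473/1664
S(7/2) = -43195/6656

Δ: Δ0=3/2, Δ1=-1, Δ2=8, Δ3=-1
row 1: diag=10, rhs=-15; c'=3/10, d'=-3/2
row 2: denom=8−3·3/10=71/10; d'=(54−3·-3/2)/(71/10)=585/71
row 3: denom=6−1·10/71=416/71; d'=(-54−1·585/71)/(416/71)=-4419/416
back: M3=-4419/416
back: M2=585/71−10/71·-4419/416=2025/208
back: M1=-3/2−3/10·2025/208=-1839/416
M: M0=0, M1=-1839/416, M2=2025/208, M3=-4419/416, M4=0
seg 0: a=-5, c=M0/2=0, d=(M1−M0)/(6·2)=-613/1664, b=Δ0−h0·(2M0+M1)/6=1237/416
seg 1: a=-2, c=M1/2=-1839/832, d=(M2−M1)/(6·3)=151/192, b=Δ1−h1·(2M1+M2)/6=-301/208
seg 2: a=-5, c=M2/2=2025/416, d=(M3−M2)/(6·1)=-2823/832, b=Δ2−h2·(2M2+M3)/6=5429/832
seg 3: a=3, c=M3/2=-4419/832, d=(M4−M3)/(6·2)=1473/1664, b=Δ3−h3·(2M3+M4)/6=1265/208
t_q=7/2 → seg 1, τ=3/2; S=-2+-301/208·τ+-1839/832·τ²+151/192·τ³=-43195/6656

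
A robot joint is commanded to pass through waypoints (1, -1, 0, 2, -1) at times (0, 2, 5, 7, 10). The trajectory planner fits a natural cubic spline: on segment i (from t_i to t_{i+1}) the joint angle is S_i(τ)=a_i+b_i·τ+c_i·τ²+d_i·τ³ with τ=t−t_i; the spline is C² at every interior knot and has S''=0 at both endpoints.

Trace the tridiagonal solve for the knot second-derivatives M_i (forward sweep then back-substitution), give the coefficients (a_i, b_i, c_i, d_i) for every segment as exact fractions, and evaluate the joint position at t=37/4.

  seg 0: a=1 b=-177/145 c=0 d=8/145
  seg 1: a=-1 b=-81/145 c=48/145 d=-44/3915
  seg 2: a=0 b=163/145 c=20/87 d=-127/870
  seg 3: a=2 b=127/435 c=-281/435 d=281/3915
S(37/4) = 379/1856

Δ: Δ0=-1, Δ1=1/3, Δ2=1, Δ3=-1
row 1: diag=10, rhs=8; c'=3/10, d'=4/5
row 2: denom=10−3·3/10=91/10; d'=(4−3·4/5)/(91/10)=16/91
row 3: denom=10−2·20/91=870/91; d'=(-12−2·16/91)/(870/91)=-562/435
back: M3=-562/435
back: M2=16/91−20/91·-562/435=40/87
back: M1=4/5−3/10·40/87=96/145
M: M0=0, M1=96/145, M2=40/87, M3=-562/435, M4=0
seg 0: a=1, c=M0/2=0, d=(M1−M0)/(6·2)=8/145, b=Δ0−h0·(2M0+M1)/6=-177/145
seg 1: a=-1, c=M1/2=48/145, d=(M2−M1)/(6·3)=-44/3915, b=Δ1−h1·(2M1+M2)/6=-81/145
seg 2: a=0, c=M2/2=20/87, d=(M3−M2)/(6·2)=-127/870, b=Δ2−h2·(2M2+M3)/6=163/145
seg 3: a=2, c=M3/2=-281/435, d=(M4−M3)/(6·3)=281/3915, b=Δ3−h3·(2M3+M4)/6=127/435
t_q=37/4 → seg 3, τ=9/4; S=2+127/435·τ+-281/435·τ²+281/3915·τ³=379/1856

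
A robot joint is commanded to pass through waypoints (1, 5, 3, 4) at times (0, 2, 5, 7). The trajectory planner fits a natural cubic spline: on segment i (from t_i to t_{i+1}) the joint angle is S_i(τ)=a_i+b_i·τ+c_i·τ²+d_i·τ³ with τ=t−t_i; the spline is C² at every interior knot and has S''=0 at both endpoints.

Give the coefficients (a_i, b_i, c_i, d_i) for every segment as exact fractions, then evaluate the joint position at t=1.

Δ: Δ0=2, Δ1=-2/3, Δ2=1/2
row 1: diag=10, rhs=-16; c'=3/10, d'=-8/5
row 2: denom=10−3·3/10=91/10; d'=(7−3·-8/5)/(91/10)=118/91
back: M2=118/91
back: M1=-8/5−3/10·118/91=-181/91
M: M0=0, M1=-181/91, M2=118/91, M3=0
seg 0: a=1, c=M0/2=0, d=(M1−M0)/(6·2)=-181/1092, b=Δ0−h0·(2M0+M1)/6=727/273
seg 1: a=5, c=M1/2=-181/182, d=(M2−M1)/(6·3)=23/126, b=Δ1−h1·(2M1+M2)/6=184/273
seg 2: a=3, c=M2/2=59/91, d=(M3−M2)/(6·2)=-59/546, b=Δ2−h2·(2M2+M3)/6=-199/546
t_q=1 → seg 0, τ=1; S=1+727/273·τ+0·τ²+-181/1092·τ³=1273/364

  seg 0: a=1 b=727/273 c=0 d=-181/1092
  seg 1: a=5 b=184/273 c=-181/182 d=23/126
  seg 2: a=3 b=-199/546 c=59/91 d=-59/546
S(1) = 1273/364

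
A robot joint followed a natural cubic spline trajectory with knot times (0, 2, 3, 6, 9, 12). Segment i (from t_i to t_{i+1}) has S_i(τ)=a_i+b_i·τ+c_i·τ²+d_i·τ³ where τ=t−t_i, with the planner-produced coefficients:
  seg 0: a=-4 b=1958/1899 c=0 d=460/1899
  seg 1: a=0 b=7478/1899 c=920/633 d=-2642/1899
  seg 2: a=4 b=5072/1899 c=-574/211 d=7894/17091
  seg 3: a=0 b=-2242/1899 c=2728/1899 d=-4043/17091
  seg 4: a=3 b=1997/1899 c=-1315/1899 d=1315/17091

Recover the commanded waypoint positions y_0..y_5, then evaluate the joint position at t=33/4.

y_0 = S_0(0) = a_0 = -4
y_1 = S_1(0) = a_1 = 0
y_2 = S_2(0) = a_2 = 4
y_3 = S_3(0) = a_3 = 0
y_4 = S_4(0) = a_4 = 3
y_5 = S_4(3) = 2
t_q=33/4 is in segment 3 (τ=9/4); S_3(τ)=25949/13504

y_0=-4 y_1=0 y_2=4 y_3=0 y_4=3 y_5=2
S(33/4) = 25949/13504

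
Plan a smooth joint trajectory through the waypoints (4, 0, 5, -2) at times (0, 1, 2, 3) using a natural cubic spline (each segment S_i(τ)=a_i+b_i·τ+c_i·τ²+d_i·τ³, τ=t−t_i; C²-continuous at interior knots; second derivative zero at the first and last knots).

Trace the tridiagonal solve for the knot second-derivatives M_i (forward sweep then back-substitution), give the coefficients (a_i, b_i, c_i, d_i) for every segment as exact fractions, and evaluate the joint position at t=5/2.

Δ: Δ0=-4, Δ1=5, Δ2=-7
row 1: diag=4, rhs=54; c'=1/4, d'=27/2
row 2: denom=4−1·1/4=15/4; d'=(-72−1·27/2)/(15/4)=-114/5
back: M2=-114/5
back: M1=27/2−1/4·-114/5=96/5
M: M0=0, M1=96/5, M2=-114/5, M3=0
seg 0: a=4, c=M0/2=0, d=(M1−M0)/(6·1)=16/5, b=Δ0−h0·(2M0+M1)/6=-36/5
seg 1: a=0, c=M1/2=48/5, d=(M2−M1)/(6·1)=-7, b=Δ1−h1·(2M1+M2)/6=12/5
seg 2: a=5, c=M2/2=-57/5, d=(M3−M2)/(6·1)=19/5, b=Δ2−h2·(2M2+M3)/6=3/5
t_q=5/2 → seg 2, τ=1/2; S=5+3/5·τ+-57/5·τ²+19/5·τ³=117/40

  seg 0: a=4 b=-36/5 c=0 d=16/5
  seg 1: a=0 b=12/5 c=48/5 d=-7
  seg 2: a=5 b=3/5 c=-57/5 d=19/5
S(5/2) = 117/40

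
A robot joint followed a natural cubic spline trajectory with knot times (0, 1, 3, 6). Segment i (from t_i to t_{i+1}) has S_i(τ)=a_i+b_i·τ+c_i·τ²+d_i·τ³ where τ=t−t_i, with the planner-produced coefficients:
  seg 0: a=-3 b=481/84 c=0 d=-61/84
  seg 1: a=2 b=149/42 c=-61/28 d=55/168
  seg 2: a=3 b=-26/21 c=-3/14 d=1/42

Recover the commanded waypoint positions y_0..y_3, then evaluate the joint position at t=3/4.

y_0 = S_0(0) = a_0 = -3
y_1 = S_1(0) = a_1 = 2
y_2 = S_2(0) = a_2 = 3
y_3 = S_2(3) = -2
t_q=3/4 is in segment 0 (τ=3/4); S_0(τ)=253/256

y_0=-3 y_1=2 y_2=3 y_3=-2
S(3/4) = 253/256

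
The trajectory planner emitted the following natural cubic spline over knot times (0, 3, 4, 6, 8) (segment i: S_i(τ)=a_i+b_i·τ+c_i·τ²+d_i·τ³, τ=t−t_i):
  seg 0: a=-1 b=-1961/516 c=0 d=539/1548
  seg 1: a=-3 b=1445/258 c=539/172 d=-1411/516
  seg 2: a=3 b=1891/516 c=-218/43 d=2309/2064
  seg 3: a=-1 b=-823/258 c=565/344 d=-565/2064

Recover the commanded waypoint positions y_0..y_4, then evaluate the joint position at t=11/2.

y_0 = S_0(0) = a_0 = -1
y_1 = S_1(0) = a_1 = -3
y_2 = S_2(0) = a_2 = 3
y_3 = S_3(0) = a_3 = -1
y_4 = S_3(2) = -3
t_q=11/2 is in segment 2 (τ=3/2); S_2(τ)=4765/5504

y_0=-1 y_1=-3 y_2=3 y_3=-1 y_4=-3
S(11/2) = 4765/5504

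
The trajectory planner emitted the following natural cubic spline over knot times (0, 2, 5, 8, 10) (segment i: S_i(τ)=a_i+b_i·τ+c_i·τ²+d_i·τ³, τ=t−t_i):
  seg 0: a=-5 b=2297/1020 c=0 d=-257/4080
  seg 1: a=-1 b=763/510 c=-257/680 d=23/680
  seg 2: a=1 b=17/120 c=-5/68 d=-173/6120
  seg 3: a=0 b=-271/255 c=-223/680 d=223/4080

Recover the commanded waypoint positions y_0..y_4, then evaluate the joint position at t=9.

y_0 = S_0(0) = a_0 = -5
y_1 = S_1(0) = a_1 = -1
y_2 = S_2(0) = a_2 = 1
y_3 = S_3(0) = a_3 = 0
y_4 = S_3(2) = -3
t_q=9 is in segment 3 (τ=1); S_3(τ)=-1817/1360

y_0=-5 y_1=-1 y_2=1 y_3=0 y_4=-3
S(9) = -1817/1360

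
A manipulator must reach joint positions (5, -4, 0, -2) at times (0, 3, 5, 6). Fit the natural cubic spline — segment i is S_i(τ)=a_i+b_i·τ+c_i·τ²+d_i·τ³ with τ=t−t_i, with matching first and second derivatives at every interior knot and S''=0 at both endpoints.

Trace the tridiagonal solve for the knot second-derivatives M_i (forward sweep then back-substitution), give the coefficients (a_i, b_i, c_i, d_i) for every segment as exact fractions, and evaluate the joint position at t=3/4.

Δ: Δ0=-3, Δ1=2, Δ2=-2
row 1: diag=10, rhs=30; c'=1/5, d'=3
row 2: denom=6−2·1/5=28/5; d'=(-24−2·3)/(28/5)=-75/14
back: M2=-75/14
back: M1=3−1/5·-75/14=57/14
M: M0=0, M1=57/14, M2=-75/14, M3=0
seg 0: a=5, c=M0/2=0, d=(M1−M0)/(6·3)=19/84, b=Δ0−h0·(2M0+M1)/6=-141/28
seg 1: a=-4, c=M1/2=57/28, d=(M2−M1)/(6·2)=-11/14, b=Δ1−h1·(2M1+M2)/6=15/14
seg 2: a=0, c=M2/2=-75/28, d=(M3−M2)/(6·1)=25/28, b=Δ2−h2·(2M2+M3)/6=-3/14
t_q=3/4 → seg 0, τ=3/4; S=5+-141/28·τ+0·τ²+19/84·τ³=2363/1792

  seg 0: a=5 b=-141/28 c=0 d=19/84
  seg 1: a=-4 b=15/14 c=57/28 d=-11/14
  seg 2: a=0 b=-3/14 c=-75/28 d=25/28
S(3/4) = 2363/1792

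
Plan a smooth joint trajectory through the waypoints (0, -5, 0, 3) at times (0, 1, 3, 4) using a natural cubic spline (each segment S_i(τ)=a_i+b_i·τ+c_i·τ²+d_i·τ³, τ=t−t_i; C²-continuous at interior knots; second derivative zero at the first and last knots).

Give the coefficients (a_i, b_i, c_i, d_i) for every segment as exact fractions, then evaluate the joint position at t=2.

  seg 0: a=0 b=-51/8 c=0 d=11/8
  seg 1: a=-5 b=-9/4 c=33/8 d=-7/8
  seg 2: a=0 b=15/4 c=-9/8 d=3/8
S(2) = -4

Δ: Δ0=-5, Δ1=5/2, Δ2=3
row 1: diag=6, rhs=45; c'=1/3, d'=15/2
row 2: denom=6−2·1/3=16/3; d'=(3−2·15/2)/(16/3)=-9/4
back: M2=-9/4
back: M1=15/2−1/3·-9/4=33/4
M: M0=0, M1=33/4, M2=-9/4, M3=0
seg 0: a=0, c=M0/2=0, d=(M1−M0)/(6·1)=11/8, b=Δ0−h0·(2M0+M1)/6=-51/8
seg 1: a=-5, c=M1/2=33/8, d=(M2−M1)/(6·2)=-7/8, b=Δ1−h1·(2M1+M2)/6=-9/4
seg 2: a=0, c=M2/2=-9/8, d=(M3−M2)/(6·1)=3/8, b=Δ2−h2·(2M2+M3)/6=15/4
t_q=2 → seg 1, τ=1; S=-5+-9/4·τ+33/8·τ²+-7/8·τ³=-4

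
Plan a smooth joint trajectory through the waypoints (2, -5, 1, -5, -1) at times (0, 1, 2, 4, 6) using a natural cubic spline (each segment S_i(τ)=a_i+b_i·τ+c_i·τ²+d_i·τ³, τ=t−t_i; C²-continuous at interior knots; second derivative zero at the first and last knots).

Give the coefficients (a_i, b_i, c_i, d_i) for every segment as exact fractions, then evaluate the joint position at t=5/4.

Δ: Δ0=-7, Δ1=6, Δ2=-3, Δ3=2
row 1: diag=4, rhs=78; c'=1/4, d'=39/2
row 2: denom=6−1·1/4=23/4; d'=(-54−1·39/2)/(23/4)=-294/23
row 3: denom=8−2·8/23=168/23; d'=(30−2·-294/23)/(168/23)=213/28
back: M3=213/28
back: M2=-294/23−8/23·213/28=-108/7
back: M1=39/2−1/4·-108/7=327/14
M: M0=0, M1=327/14, M2=-108/7, M3=213/28, M4=0
seg 0: a=2, c=M0/2=0, d=(M1−M0)/(6·1)=109/28, b=Δ0−h0·(2M0+M1)/6=-305/28
seg 1: a=-5, c=M1/2=327/28, d=(M2−M1)/(6·1)=-181/28, b=Δ1−h1·(2M1+M2)/6=11/14
seg 2: a=1, c=M2/2=-54/7, d=(M3−M2)/(6·2)=215/112, b=Δ2−h2·(2M2+M3)/6=19/4
seg 3: a=-5, c=M3/2=213/56, d=(M4−M3)/(6·2)=-71/112, b=Δ3−h3·(2M3+M4)/6=-43/14
t_q=5/4 → seg 1, τ=1/4; S=-5+11/14·τ+327/28·τ²+-181/28·τ³=-7481/1792

  seg 0: a=2 b=-305/28 c=0 d=109/28
  seg 1: a=-5 b=11/14 c=327/28 d=-181/28
  seg 2: a=1 b=19/4 c=-54/7 d=215/112
  seg 3: a=-5 b=-43/14 c=213/56 d=-71/112
S(5/4) = -7481/1792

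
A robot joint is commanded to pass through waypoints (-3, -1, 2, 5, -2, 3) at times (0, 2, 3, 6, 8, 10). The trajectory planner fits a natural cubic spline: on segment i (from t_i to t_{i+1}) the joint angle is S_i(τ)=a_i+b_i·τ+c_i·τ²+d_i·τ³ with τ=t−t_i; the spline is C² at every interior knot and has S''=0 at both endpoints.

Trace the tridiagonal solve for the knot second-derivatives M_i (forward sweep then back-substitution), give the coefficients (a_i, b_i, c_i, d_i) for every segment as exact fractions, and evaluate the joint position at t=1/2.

  seg 0: a=-3 b=49/157 c=0 d=27/157
  seg 1: a=-1 b=373/157 c=162/157 d=-64/157
  seg 2: a=2 b=505/157 c=-30/157 d=-86/471
  seg 3: a=5 b=-449/157 c=-288/157 d=951/1256
  seg 4: a=-2 b=-349/314 c=1701/628 d=-567/1256
S(1/2) = -3545/1256

Δ: Δ0=1, Δ1=3, Δ2=1, Δ3=-7/2, Δ4=5/2
row 1: diag=6, rhs=12; c'=1/6, d'=2
row 2: denom=8−1·1/6=47/6; d'=(-12−1·2)/(47/6)=-84/47
row 3: denom=10−3·18/47=416/47; d'=(-27−3·-84/47)/(416/47)=-1017/416
row 4: denom=8−2·47/208=785/104; d'=(36−2·-1017/416)/(785/104)=1701/314
back: M4=1701/314
back: M3=-1017/416−47/208·1701/314=-576/157
back: M2=-84/47−18/47·-576/157=-60/157
back: M1=2−1/6·-60/157=324/157
M: M0=0, M1=324/157, M2=-60/157, M3=-576/157, M4=1701/314, M5=0
seg 0: a=-3, c=M0/2=0, d=(M1−M0)/(6·2)=27/157, b=Δ0−h0·(2M0+M1)/6=49/157
seg 1: a=-1, c=M1/2=162/157, d=(M2−M1)/(6·1)=-64/157, b=Δ1−h1·(2M1+M2)/6=373/157
seg 2: a=2, c=M2/2=-30/157, d=(M3−M2)/(6·3)=-86/471, b=Δ2−h2·(2M2+M3)/6=505/157
seg 3: a=5, c=M3/2=-288/157, d=(M4−M3)/(6·2)=951/1256, b=Δ3−h3·(2M3+M4)/6=-449/157
seg 4: a=-2, c=M4/2=1701/628, d=(M5−M4)/(6·2)=-567/1256, b=Δ4−h4·(2M4+M5)/6=-349/314
t_q=1/2 → seg 0, τ=1/2; S=-3+49/157·τ+0·τ²+27/157·τ³=-3545/1256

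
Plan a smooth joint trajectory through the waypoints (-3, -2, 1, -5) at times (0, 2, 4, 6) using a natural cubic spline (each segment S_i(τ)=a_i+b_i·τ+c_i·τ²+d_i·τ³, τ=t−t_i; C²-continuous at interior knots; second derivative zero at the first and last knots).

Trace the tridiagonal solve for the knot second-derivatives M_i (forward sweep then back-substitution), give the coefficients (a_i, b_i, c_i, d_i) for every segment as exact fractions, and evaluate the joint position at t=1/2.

Δ: Δ0=1/2, Δ1=3/2, Δ2=-3
row 1: diag=8, rhs=6; c'=1/4, d'=3/4
row 2: denom=8−2·1/4=15/2; d'=(-27−2·3/4)/(15/2)=-19/5
back: M2=-19/5
back: M1=3/4−1/4·-19/5=17/10
M: M0=0, M1=17/10, M2=-19/5, M3=0
seg 0: a=-3, c=M0/2=0, d=(M1−M0)/(6·2)=17/120, b=Δ0−h0·(2M0+M1)/6=-1/15
seg 1: a=-2, c=M1/2=17/20, d=(M2−M1)/(6·2)=-11/24, b=Δ1−h1·(2M1+M2)/6=49/30
seg 2: a=1, c=M2/2=-19/10, d=(M3−M2)/(6·2)=19/60, b=Δ2−h2·(2M2+M3)/6=-7/15
t_q=1/2 → seg 0, τ=1/2; S=-3+-1/15·τ+0·τ²+17/120·τ³=-193/64

  seg 0: a=-3 b=-1/15 c=0 d=17/120
  seg 1: a=-2 b=49/30 c=17/20 d=-11/24
  seg 2: a=1 b=-7/15 c=-19/10 d=19/60
S(1/2) = -193/64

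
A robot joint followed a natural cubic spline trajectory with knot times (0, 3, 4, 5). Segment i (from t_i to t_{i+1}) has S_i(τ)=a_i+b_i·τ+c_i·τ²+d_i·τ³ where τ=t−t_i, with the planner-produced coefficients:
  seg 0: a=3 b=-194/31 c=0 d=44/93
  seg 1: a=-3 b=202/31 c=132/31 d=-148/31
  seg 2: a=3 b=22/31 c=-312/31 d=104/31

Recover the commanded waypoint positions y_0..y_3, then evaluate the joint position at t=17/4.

y_0 = S_0(0) = a_0 = 3
y_1 = S_1(0) = a_1 = -3
y_2 = S_2(0) = a_2 = 3
y_3 = S_2(1) = -3
t_q=17/4 is in segment 2 (τ=1/4); S_2(τ)=645/248

y_0=3 y_1=-3 y_2=3 y_3=-3
S(17/4) = 645/248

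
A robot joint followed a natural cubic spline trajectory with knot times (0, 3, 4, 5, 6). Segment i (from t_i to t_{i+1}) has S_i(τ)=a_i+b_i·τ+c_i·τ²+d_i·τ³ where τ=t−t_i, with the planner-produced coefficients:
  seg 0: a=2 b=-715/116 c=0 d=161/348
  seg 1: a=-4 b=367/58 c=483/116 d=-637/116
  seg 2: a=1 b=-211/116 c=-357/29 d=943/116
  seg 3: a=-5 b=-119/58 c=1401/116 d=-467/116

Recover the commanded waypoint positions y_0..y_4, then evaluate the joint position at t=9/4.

y_0=2 y_1=-4 y_2=1 y_3=-5 y_4=1
S(9/4) = -48989/7424

y_0 = S_0(0) = a_0 = 2
y_1 = S_1(0) = a_1 = -4
y_2 = S_2(0) = a_2 = 1
y_3 = S_3(0) = a_3 = -5
y_4 = S_3(1) = 1
t_q=9/4 is in segment 0 (τ=9/4); S_0(τ)=-48989/7424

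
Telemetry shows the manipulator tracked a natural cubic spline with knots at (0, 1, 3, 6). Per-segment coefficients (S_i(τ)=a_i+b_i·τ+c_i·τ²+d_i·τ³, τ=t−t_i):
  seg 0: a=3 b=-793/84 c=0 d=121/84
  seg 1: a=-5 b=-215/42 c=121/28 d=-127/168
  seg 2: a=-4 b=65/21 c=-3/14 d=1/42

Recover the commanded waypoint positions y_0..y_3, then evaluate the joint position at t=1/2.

y_0 = S_0(0) = a_0 = 3
y_1 = S_1(0) = a_1 = -5
y_2 = S_2(0) = a_2 = -4
y_3 = S_2(3) = 4
t_q=1/2 is in segment 0 (τ=1/2); S_0(τ)=-345/224

y_0=3 y_1=-5 y_2=-4 y_3=4
S(1/2) = -345/224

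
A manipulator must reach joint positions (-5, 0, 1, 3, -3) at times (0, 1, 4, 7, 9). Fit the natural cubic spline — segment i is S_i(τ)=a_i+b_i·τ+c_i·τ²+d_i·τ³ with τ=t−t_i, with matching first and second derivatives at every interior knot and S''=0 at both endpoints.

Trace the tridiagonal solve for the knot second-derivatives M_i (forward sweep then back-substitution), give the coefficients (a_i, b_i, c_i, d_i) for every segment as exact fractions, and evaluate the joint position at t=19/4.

Δ: Δ0=5, Δ1=1/3, Δ2=2/3, Δ3=-3
row 1: diag=8, rhs=-28; c'=3/8, d'=-7/2
row 2: denom=12−3·3/8=87/8; d'=(2−3·-7/2)/(87/8)=100/87
row 3: denom=10−3·8/29=266/29; d'=(-22−3·100/87)/(266/29)=-369/133
back: M3=-369/133
back: M2=100/87−8/29·-369/133=764/399
back: M1=-7/2−3/8·764/399=-561/133
M: M0=0, M1=-561/133, M2=764/399, M3=-369/133, M4=0
seg 0: a=-5, c=M0/2=0, d=(M1−M0)/(6·1)=-187/266, b=Δ0−h0·(2M0+M1)/6=1517/266
seg 1: a=0, c=M1/2=-561/266, d=(M2−M1)/(6·3)=2447/7182, b=Δ1−h1·(2M1+M2)/6=478/133
seg 2: a=1, c=M2/2=382/399, d=(M3−M2)/(6·3)=-1871/7182, b=Δ2−h2·(2M2+M3)/6=37/266
seg 3: a=3, c=M3/2=-369/266, d=(M4−M3)/(6·2)=123/532, b=Δ3−h3·(2M3+M4)/6=-153/133
t_q=19/4 → seg 2, τ=3/4; S=1+37/266·τ+382/399·τ²+-1871/7182·τ³=26097/17024

  seg 0: a=-5 b=1517/266 c=0 d=-187/266
  seg 1: a=0 b=478/133 c=-561/266 d=2447/7182
  seg 2: a=1 b=37/266 c=382/399 d=-1871/7182
  seg 3: a=3 b=-153/133 c=-369/266 d=123/532
S(19/4) = 26097/17024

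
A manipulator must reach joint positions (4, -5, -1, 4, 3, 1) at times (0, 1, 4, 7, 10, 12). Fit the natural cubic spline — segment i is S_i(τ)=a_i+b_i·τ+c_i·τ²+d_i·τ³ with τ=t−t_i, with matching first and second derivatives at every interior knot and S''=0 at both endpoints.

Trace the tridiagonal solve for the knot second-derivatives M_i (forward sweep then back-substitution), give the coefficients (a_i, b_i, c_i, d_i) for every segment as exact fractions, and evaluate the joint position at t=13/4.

  seg 0: a=4 b=-30998/2979 c=0 d=4187/2979
  seg 1: a=-5 b=-18437/2979 c=4187/993 d=-15274/26811
  seg 2: a=-1 b=11107/2979 c=-2713/2979 d=1997/26811
  seg 3: a=4 b=820/2979 c=-716/2979 d=335/26811
  seg 4: a=3 b=-2471/2979 c=-127/993 d=127/5958
S(13/4) = -43091/10592

Δ: Δ0=-9, Δ1=4/3, Δ2=5/3, Δ3=-1/3, Δ4=-1
row 1: diag=8, rhs=62; c'=3/8, d'=31/4
row 2: denom=12−3·3/8=87/8; d'=(2−3·31/4)/(87/8)=-170/87
row 3: denom=12−3·8/29=324/29; d'=(-12−3·-170/87)/(324/29)=-89/162
row 4: denom=10−3·29/108=331/36; d'=(-4−3·-89/162)/(331/36)=-254/993
back: M4=-254/993
back: M3=-89/162−29/108·-254/993=-1432/2979
back: M2=-170/87−8/29·-1432/2979=-5426/2979
back: M1=31/4−3/8·-5426/2979=8374/993
M: M0=0, M1=8374/993, M2=-5426/2979, M3=-1432/2979, M4=-254/993, M5=0
seg 0: a=4, c=M0/2=0, d=(M1−M0)/(6·1)=4187/2979, b=Δ0−h0·(2M0+M1)/6=-30998/2979
seg 1: a=-5, c=M1/2=4187/993, d=(M2−M1)/(6·3)=-15274/26811, b=Δ1−h1·(2M1+M2)/6=-18437/2979
seg 2: a=-1, c=M2/2=-2713/2979, d=(M3−M2)/(6·3)=1997/26811, b=Δ2−h2·(2M2+M3)/6=11107/2979
seg 3: a=4, c=M3/2=-716/2979, d=(M4−M3)/(6·3)=335/26811, b=Δ3−h3·(2M3+M4)/6=820/2979
seg 4: a=3, c=M4/2=-127/993, d=(M5−M4)/(6·2)=127/5958, b=Δ4−h4·(2M4+M5)/6=-2471/2979
t_q=13/4 → seg 1, τ=9/4; S=-5+-18437/2979·τ+4187/993·τ²+-15274/26811·τ³=-43091/10592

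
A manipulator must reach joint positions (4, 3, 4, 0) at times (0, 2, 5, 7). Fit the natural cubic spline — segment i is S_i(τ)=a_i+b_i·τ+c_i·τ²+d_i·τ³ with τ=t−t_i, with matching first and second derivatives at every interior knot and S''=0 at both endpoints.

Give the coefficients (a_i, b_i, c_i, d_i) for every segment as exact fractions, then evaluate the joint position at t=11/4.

  seg 0: a=4 b=-457/546 c=0 d=23/273
  seg 1: a=3 b=95/546 c=46/91 d=-19/126
  seg 2: a=4 b=-236/273 c=-155/182 d=155/1092
S(11/4) = 39035/11648

Δ: Δ0=-1/2, Δ1=1/3, Δ2=-2
row 1: diag=10, rhs=5; c'=3/10, d'=1/2
row 2: denom=10−3·3/10=91/10; d'=(-14−3·1/2)/(91/10)=-155/91
back: M2=-155/91
back: M1=1/2−3/10·-155/91=92/91
M: M0=0, M1=92/91, M2=-155/91, M3=0
seg 0: a=4, c=M0/2=0, d=(M1−M0)/(6·2)=23/273, b=Δ0−h0·(2M0+M1)/6=-457/546
seg 1: a=3, c=M1/2=46/91, d=(M2−M1)/(6·3)=-19/126, b=Δ1−h1·(2M1+M2)/6=95/546
seg 2: a=4, c=M2/2=-155/182, d=(M3−M2)/(6·2)=155/1092, b=Δ2−h2·(2M2+M3)/6=-236/273
t_q=11/4 → seg 1, τ=3/4; S=3+95/546·τ+46/91·τ²+-19/126·τ³=39035/11648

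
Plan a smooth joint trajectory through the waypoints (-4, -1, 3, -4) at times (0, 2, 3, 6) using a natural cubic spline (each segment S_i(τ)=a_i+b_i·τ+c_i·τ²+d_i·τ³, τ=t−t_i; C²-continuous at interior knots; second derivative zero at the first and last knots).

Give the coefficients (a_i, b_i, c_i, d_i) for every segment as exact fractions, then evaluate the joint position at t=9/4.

Δ: Δ0=3/2, Δ1=4, Δ2=-7/3
row 1: diag=6, rhs=15; c'=1/6, d'=5/2
row 2: denom=8−1·1/6=47/6; d'=(-38−1·5/2)/(47/6)=-243/47
back: M2=-243/47
back: M1=5/2−1/6·-243/47=158/47
M: M0=0, M1=158/47, M2=-243/47, M3=0
seg 0: a=-4, c=M0/2=0, d=(M1−M0)/(6·2)=79/282, b=Δ0−h0·(2M0+M1)/6=107/282
seg 1: a=-1, c=M1/2=79/47, d=(M2−M1)/(6·1)=-401/282, b=Δ1−h1·(2M1+M2)/6=1055/282
seg 2: a=3, c=M2/2=-243/94, d=(M3−M2)/(6·3)=27/94, b=Δ2−h2·(2M2+M3)/6=400/141
t_q=9/4 → seg 1, τ=1/4; S=-1+1055/282·τ+79/47·τ²+-401/282·τ³=109/6016

  seg 0: a=-4 b=107/282 c=0 d=79/282
  seg 1: a=-1 b=1055/282 c=79/47 d=-401/282
  seg 2: a=3 b=400/141 c=-243/94 d=27/94
S(9/4) = 109/6016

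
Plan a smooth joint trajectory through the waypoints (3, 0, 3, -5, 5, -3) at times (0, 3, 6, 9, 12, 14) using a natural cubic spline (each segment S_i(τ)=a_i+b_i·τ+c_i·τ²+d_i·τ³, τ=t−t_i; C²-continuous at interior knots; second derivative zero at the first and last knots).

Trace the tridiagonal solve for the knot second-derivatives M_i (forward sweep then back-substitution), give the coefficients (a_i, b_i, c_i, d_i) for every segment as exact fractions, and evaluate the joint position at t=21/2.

Δ: Δ0=-1, Δ1=1, Δ2=-8/3, Δ3=10/3, Δ4=-4
row 1: diag=12, rhs=12; c'=1/4, d'=1
row 2: denom=12−3·1/4=45/4; d'=(-22−3·1)/(45/4)=-20/9
row 3: denom=12−3·4/15=56/5; d'=(36−3·-20/9)/(56/5)=80/21
row 4: denom=10−3·15/56=515/56; d'=(-44−3·80/21)/(515/56)=-3104/515
back: M4=-3104/515
back: M3=80/21−15/56·-3104/515=1676/309
back: M2=-20/9−4/15·1676/309=-5668/1545
back: M1=1−1/4·-5668/1545=2962/1545
M: M0=0, M1=2962/1545, M2=-5668/1545, M3=1676/309, M4=-3104/515, M5=0
seg 0: a=3, c=M0/2=0, d=(M1−M0)/(6·3)=1481/13905, b=Δ0−h0·(2M0+M1)/6=-3026/1545
seg 1: a=0, c=M1/2=1481/1545, d=(M2−M1)/(6·3)=-863/2781, b=Δ1−h1·(2M1+M2)/6=1417/1545
seg 2: a=3, c=M2/2=-2834/1545, d=(M3−M2)/(6·3)=7024/13905, b=Δ2−h2·(2M2+M3)/6=-2642/1545
seg 3: a=-5, c=M3/2=838/309, d=(M4−M3)/(6·3)=-8846/13905, b=Δ3−h3·(2M3+M4)/6=1426/1545
seg 4: a=5, c=M4/2=-1552/515, d=(M5−M4)/(6·2)=776/1545, b=Δ4−h4·(2M4+M5)/6=28/1545
t_q=21/2 → seg 3, τ=3/2; S=-5+1426/1545·τ+838/309·τ²+-8846/13905·τ³=699/2060

  seg 0: a=3 b=-3026/1545 c=0 d=1481/13905
  seg 1: a=0 b=1417/1545 c=1481/1545 d=-863/2781
  seg 2: a=3 b=-2642/1545 c=-2834/1545 d=7024/13905
  seg 3: a=-5 b=1426/1545 c=838/309 d=-8846/13905
  seg 4: a=5 b=28/1545 c=-1552/515 d=776/1545
S(21/2) = 699/2060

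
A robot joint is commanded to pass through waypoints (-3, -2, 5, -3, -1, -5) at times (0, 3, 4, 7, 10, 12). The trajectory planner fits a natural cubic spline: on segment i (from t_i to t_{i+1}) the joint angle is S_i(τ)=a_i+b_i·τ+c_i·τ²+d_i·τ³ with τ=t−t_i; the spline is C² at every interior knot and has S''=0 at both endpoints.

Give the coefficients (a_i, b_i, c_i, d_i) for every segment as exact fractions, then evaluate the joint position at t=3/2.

  seg 0: a=-3 b=-1940/697 c=0 d=6517/18819
  seg 1: a=-2 b=4577/697 c=6517/2091 d=-5611/2091
  seg 2: a=5 b=9932/2091 c=-10316/2091 d=15440/18819
  seg 3: a=-3 b=-332/123 c=1708/697 d=-926/2091
  seg 4: a=-1 b=98/2091 c=-1070/697 d=535/2091
S(3/2) = -33491/5576

Δ: Δ0=1/3, Δ1=7, Δ2=-8/3, Δ3=2/3, Δ4=-2
row 1: diag=8, rhs=40; c'=1/8, d'=5
row 2: denom=8−1·1/8=63/8; d'=(-58−1·5)/(63/8)=-8
row 3: denom=12−3·8/21=76/7; d'=(20−3·-8)/(76/7)=77/19
row 4: denom=10−3·21/76=697/76; d'=(-16−3·77/19)/(697/76)=-2140/697
back: M4=-2140/697
back: M3=77/19−21/76·-2140/697=3416/697
back: M2=-8−8/21·3416/697=-20632/2091
back: M1=5−1/8·-20632/2091=13034/2091
M: M0=0, M1=13034/2091, M2=-20632/2091, M3=3416/697, M4=-2140/697, M5=0
seg 0: a=-3, c=M0/2=0, d=(M1−M0)/(6·3)=6517/18819, b=Δ0−h0·(2M0+M1)/6=-1940/697
seg 1: a=-2, c=M1/2=6517/2091, d=(M2−M1)/(6·1)=-5611/2091, b=Δ1−h1·(2M1+M2)/6=4577/697
seg 2: a=5, c=M2/2=-10316/2091, d=(M3−M2)/(6·3)=15440/18819, b=Δ2−h2·(2M2+M3)/6=9932/2091
seg 3: a=-3, c=M3/2=1708/697, d=(M4−M3)/(6·3)=-926/2091, b=Δ3−h3·(2M3+M4)/6=-332/123
seg 4: a=-1, c=M4/2=-1070/697, d=(M5−M4)/(6·2)=535/2091, b=Δ4−h4·(2M4+M5)/6=98/2091
t_q=3/2 → seg 0, τ=3/2; S=-3+-1940/697·τ+0·τ²+6517/18819·τ³=-33491/5576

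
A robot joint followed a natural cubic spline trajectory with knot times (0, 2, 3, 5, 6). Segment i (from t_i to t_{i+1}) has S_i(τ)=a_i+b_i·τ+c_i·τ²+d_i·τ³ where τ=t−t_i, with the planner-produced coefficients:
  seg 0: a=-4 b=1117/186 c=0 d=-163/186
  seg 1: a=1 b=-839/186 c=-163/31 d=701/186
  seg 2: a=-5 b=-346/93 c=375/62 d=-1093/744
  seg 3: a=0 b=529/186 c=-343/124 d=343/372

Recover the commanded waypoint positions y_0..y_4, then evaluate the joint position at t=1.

y_0 = S_0(0) = a_0 = -4
y_1 = S_1(0) = a_1 = 1
y_2 = S_2(0) = a_2 = -5
y_3 = S_3(0) = a_3 = 0
y_4 = S_3(1) = 1
t_q=1 is in segment 0 (τ=1); S_0(τ)=35/31

y_0=-4 y_1=1 y_2=-5 y_3=0 y_4=1
S(1) = 35/31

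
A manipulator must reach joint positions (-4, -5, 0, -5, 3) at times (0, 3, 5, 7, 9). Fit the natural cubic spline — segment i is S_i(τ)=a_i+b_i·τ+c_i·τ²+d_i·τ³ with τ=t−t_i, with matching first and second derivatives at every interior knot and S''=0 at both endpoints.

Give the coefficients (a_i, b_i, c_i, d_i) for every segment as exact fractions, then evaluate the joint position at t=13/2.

Δ: Δ0=-1/3, Δ1=5/2, Δ2=-5/2, Δ3=4
row 1: diag=10, rhs=17; c'=1/5, d'=17/10
row 2: denom=8−2·1/5=38/5; d'=(-30−2·17/10)/(38/5)=-167/38
row 3: denom=8−2·5/19=142/19; d'=(39−2·-167/38)/(142/19)=454/71
back: M3=454/71
back: M2=-167/38−5/19·454/71=-863/142
back: M1=17/10−1/5·-863/142=207/71
M: M0=0, M1=207/71, M2=-863/142, M3=454/71, M4=0
seg 0: a=-4, c=M0/2=0, d=(M1−M0)/(6·3)=23/142, b=Δ0−h0·(2M0+M1)/6=-763/426
seg 1: a=-5, c=M1/2=207/142, d=(M2−M1)/(6·2)=-1277/1704, b=Δ1−h1·(2M1+M2)/6=550/213
seg 2: a=0, c=M2/2=-863/284, d=(M3−M2)/(6·2)=1771/1704, b=Δ2−h2·(2M2+M3)/6=-247/426
seg 3: a=-5, c=M3/2=227/71, d=(M4−M3)/(6·2)=-227/426, b=Δ3−h3·(2M3+M4)/6=-56/213
t_q=13/2 → seg 2, τ=3/2; S=0+-247/426·τ+-863/284·τ²+1771/1704·τ³=-19081/4544

  seg 0: a=-4 b=-763/426 c=0 d=23/142
  seg 1: a=-5 b=550/213 c=207/142 d=-1277/1704
  seg 2: a=0 b=-247/426 c=-863/284 d=1771/1704
  seg 3: a=-5 b=-56/213 c=227/71 d=-227/426
S(13/2) = -19081/4544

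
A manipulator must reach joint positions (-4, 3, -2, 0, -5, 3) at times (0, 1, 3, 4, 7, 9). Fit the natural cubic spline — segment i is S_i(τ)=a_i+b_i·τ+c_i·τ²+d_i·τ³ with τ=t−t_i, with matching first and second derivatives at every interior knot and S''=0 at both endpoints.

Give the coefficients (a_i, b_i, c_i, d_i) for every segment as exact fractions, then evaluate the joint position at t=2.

Δ: Δ0=7, Δ1=-5/2, Δ2=2, Δ3=-5/3, Δ4=4
row 1: diag=6, rhs=-57; c'=1/3, d'=-19/2
row 2: denom=6−2·1/3=16/3; d'=(27−2·-19/2)/(16/3)=69/8
row 3: denom=8−1·3/16=125/16; d'=(-22−1·69/8)/(125/16)=-98/25
row 4: denom=10−3·48/125=1106/125; d'=(34−3·-98/25)/(1106/125)=2860/553
back: M4=2860/553
back: M3=-98/25−48/125·2860/553=-3266/553
back: M2=69/8−3/16·-3266/553=5382/553
back: M1=-19/2−1/3·5382/553=-14095/1106
M: M0=0, M1=-14095/1106, M2=5382/553, M3=-3266/553, M4=2860/553, M5=0
seg 0: a=-4, c=M0/2=0, d=(M1−M0)/(6·1)=-14095/6636, b=Δ0−h0·(2M0+M1)/6=60547/6636
seg 1: a=3, c=M1/2=-14095/2212, d=(M2−M1)/(6·2)=24859/13272, b=Δ1−h1·(2M1+M2)/6=9131/3318
seg 2: a=-2, c=M2/2=2691/553, d=(M3−M2)/(6·1)=-4324/1659, b=Δ2−h2·(2M2+M3)/6=-431/1659
seg 3: a=0, c=M3/2=-1633/553, d=(M4−M3)/(6·3)=1021/1659, b=Δ3−h3·(2M3+M4)/6=2743/1659
seg 4: a=-5, c=M4/2=1430/553, d=(M5−M4)/(6·2)=-715/1659, b=Δ4−h4·(2M4+M5)/6=916/1659
t_q=2 → seg 1, τ=1; S=3+9131/3318·τ+-14095/2212·τ²+24859/13272·τ³=5543/4424

  seg 0: a=-4 b=60547/6636 c=0 d=-14095/6636
  seg 1: a=3 b=9131/3318 c=-14095/2212 d=24859/13272
  seg 2: a=-2 b=-431/1659 c=2691/553 d=-4324/1659
  seg 3: a=0 b=2743/1659 c=-1633/553 d=1021/1659
  seg 4: a=-5 b=916/1659 c=1430/553 d=-715/1659
S(2) = 5543/4424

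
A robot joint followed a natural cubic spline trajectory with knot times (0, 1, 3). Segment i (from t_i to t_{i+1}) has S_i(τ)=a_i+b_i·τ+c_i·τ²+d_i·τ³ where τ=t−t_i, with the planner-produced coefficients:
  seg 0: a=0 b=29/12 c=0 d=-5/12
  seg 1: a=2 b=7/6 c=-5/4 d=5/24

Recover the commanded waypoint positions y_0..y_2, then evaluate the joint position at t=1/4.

y_0 = S_0(0) = a_0 = 0
y_1 = S_1(0) = a_1 = 2
y_2 = S_1(2) = 1
t_q=1/4 is in segment 0 (τ=1/4); S_0(τ)=153/256

y_0=0 y_1=2 y_2=1
S(1/4) = 153/256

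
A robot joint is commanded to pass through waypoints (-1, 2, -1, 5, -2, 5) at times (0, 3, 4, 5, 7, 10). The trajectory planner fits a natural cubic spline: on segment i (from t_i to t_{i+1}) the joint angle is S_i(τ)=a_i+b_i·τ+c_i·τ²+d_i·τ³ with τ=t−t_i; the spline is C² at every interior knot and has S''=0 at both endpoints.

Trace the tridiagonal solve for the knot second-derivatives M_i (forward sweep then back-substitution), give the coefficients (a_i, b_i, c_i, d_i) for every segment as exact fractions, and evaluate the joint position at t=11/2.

Δ: Δ0=1, Δ1=-3, Δ2=6, Δ3=-7/2, Δ4=7/3
row 1: diag=8, rhs=-24; c'=1/8, d'=-3
row 2: denom=4−1·1/8=31/8; d'=(54−1·-3)/(31/8)=456/31
row 3: denom=6−1·8/31=178/31; d'=(-57−1·456/31)/(178/31)=-2223/178
row 4: denom=10−2·31/89=828/89; d'=(35−2·-2223/178)/(828/89)=2669/414
back: M4=2669/414
back: M3=-2223/178−31/89·2669/414=-3050/207
back: M2=456/31−8/31·-3050/207=3832/207
back: M1=-3−1/8·3832/207=-1100/207
M: M0=0, M1=-1100/207, M2=3832/207, M3=-3050/207, M4=2669/414, M5=0
seg 0: a=-1, c=M0/2=0, d=(M1−M0)/(6·3)=-550/1863, b=Δ0−h0·(2M0+M1)/6=757/207
seg 1: a=2, c=M1/2=-550/207, d=(M2−M1)/(6·1)=274/69, b=Δ1−h1·(2M1+M2)/6=-893/207
seg 2: a=-1, c=M2/2=1916/207, d=(M3−M2)/(6·1)=-1147/207, b=Δ2−h2·(2M2+M3)/6=473/207
seg 3: a=5, c=M3/2=-1525/207, d=(M4−M3)/(6·2)=2923/1656, b=Δ3−h3·(2M3+M4)/6=96/23
seg 4: a=-2, c=M4/2=2669/828, d=(M5−M4)/(6·3)=-2669/7452, b=Δ4−h4·(2M4+M5)/6=-1703/414
t_q=11/2 → seg 3, τ=1/2; S=5+96/23·τ+-1525/207·τ²+2923/1656·τ³=24137/4416

  seg 0: a=-1 b=757/207 c=0 d=-550/1863
  seg 1: a=2 b=-893/207 c=-550/207 d=274/69
  seg 2: a=-1 b=473/207 c=1916/207 d=-1147/207
  seg 3: a=5 b=96/23 c=-1525/207 d=2923/1656
  seg 4: a=-2 b=-1703/414 c=2669/828 d=-2669/7452
S(11/2) = 24137/4416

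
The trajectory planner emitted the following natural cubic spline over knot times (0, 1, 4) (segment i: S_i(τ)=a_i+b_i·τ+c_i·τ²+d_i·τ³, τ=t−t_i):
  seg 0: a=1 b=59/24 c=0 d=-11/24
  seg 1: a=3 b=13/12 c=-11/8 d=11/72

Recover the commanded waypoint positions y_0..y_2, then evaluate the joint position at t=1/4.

y_0=1 y_1=3 y_2=-2
S(1/4) = 823/512

y_0 = S_0(0) = a_0 = 1
y_1 = S_1(0) = a_1 = 3
y_2 = S_1(3) = -2
t_q=1/4 is in segment 0 (τ=1/4); S_0(τ)=823/512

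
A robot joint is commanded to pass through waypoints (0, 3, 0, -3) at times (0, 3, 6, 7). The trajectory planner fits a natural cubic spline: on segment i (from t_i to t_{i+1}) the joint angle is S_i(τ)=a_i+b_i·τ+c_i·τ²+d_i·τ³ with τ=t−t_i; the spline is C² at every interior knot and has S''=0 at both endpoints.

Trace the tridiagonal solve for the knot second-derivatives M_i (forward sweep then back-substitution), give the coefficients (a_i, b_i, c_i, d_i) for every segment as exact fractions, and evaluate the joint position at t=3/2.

  seg 0: a=0 b=39/29 c=0 d=-10/261
  seg 1: a=3 b=9/29 c=-10/29 d=-8/261
  seg 2: a=0 b=-75/29 c=-18/29 d=6/29
S(3/2) = 219/116

Δ: Δ0=1, Δ1=-1, Δ2=-3
row 1: diag=12, rhs=-12; c'=1/4, d'=-1
row 2: denom=8−3·1/4=29/4; d'=(-12−3·-1)/(29/4)=-36/29
back: M2=-36/29
back: M1=-1−1/4·-36/29=-20/29
M: M0=0, M1=-20/29, M2=-36/29, M3=0
seg 0: a=0, c=M0/2=0, d=(M1−M0)/(6·3)=-10/261, b=Δ0−h0·(2M0+M1)/6=39/29
seg 1: a=3, c=M1/2=-10/29, d=(M2−M1)/(6·3)=-8/261, b=Δ1−h1·(2M1+M2)/6=9/29
seg 2: a=0, c=M2/2=-18/29, d=(M3−M2)/(6·1)=6/29, b=Δ2−h2·(2M2+M3)/6=-75/29
t_q=3/2 → seg 0, τ=3/2; S=0+39/29·τ+0·τ²+-10/261·τ³=219/116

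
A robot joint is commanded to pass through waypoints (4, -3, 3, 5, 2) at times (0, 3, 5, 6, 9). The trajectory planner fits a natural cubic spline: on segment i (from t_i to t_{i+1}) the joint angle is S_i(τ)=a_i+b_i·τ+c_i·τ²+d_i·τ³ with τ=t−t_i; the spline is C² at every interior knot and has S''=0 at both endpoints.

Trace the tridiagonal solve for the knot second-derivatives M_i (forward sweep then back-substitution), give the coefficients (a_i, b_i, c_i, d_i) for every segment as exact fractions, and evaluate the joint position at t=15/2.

  seg 0: a=4 b=-902/219 c=0 d=391/1971
  seg 1: a=-3 b=271/219 c=391/219 d=-33/73
  seg 2: a=3 b=647/219 c=-203/219 d=-2/73
  seg 3: a=5 b=223/219 c=-221/219 d=221/1971
S(15/2) = 2707/584

Δ: Δ0=-7/3, Δ1=3, Δ2=2, Δ3=-1
row 1: diag=10, rhs=32; c'=1/5, d'=16/5
row 2: denom=6−2·1/5=28/5; d'=(-6−2·16/5)/(28/5)=-31/14
row 3: denom=8−1·5/28=219/28; d'=(-18−1·-31/14)/(219/28)=-442/219
back: M3=-442/219
back: M2=-31/14−5/28·-442/219=-406/219
back: M1=16/5−1/5·-406/219=782/219
M: M0=0, M1=782/219, M2=-406/219, M3=-442/219, M4=0
seg 0: a=4, c=M0/2=0, d=(M1−M0)/(6·3)=391/1971, b=Δ0−h0·(2M0+M1)/6=-902/219
seg 1: a=-3, c=M1/2=391/219, d=(M2−M1)/(6·2)=-33/73, b=Δ1−h1·(2M1+M2)/6=271/219
seg 2: a=3, c=M2/2=-203/219, d=(M3−M2)/(6·1)=-2/73, b=Δ2−h2·(2M2+M3)/6=647/219
seg 3: a=5, c=M3/2=-221/219, d=(M4−M3)/(6·3)=221/1971, b=Δ3−h3·(2M3+M4)/6=223/219
t_q=15/2 → seg 3, τ=3/2; S=5+223/219·τ+-221/219·τ²+221/1971·τ³=2707/584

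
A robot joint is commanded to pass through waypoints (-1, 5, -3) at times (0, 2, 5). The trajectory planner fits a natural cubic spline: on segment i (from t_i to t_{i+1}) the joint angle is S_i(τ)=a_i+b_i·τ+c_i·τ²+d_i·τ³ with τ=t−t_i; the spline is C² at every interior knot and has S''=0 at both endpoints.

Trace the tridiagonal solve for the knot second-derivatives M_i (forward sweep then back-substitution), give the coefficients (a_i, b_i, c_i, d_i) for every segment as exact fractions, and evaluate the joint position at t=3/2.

Δ: Δ0=3, Δ1=-8/3
row 1: diag=10, rhs=-34; c'=3/10, d'=-17/5
back: M1=-17/5
M: M0=0, M1=-17/5, M2=0
seg 0: a=-1, c=M0/2=0, d=(M1−M0)/(6·2)=-17/60, b=Δ0−h0·(2M0+M1)/6=62/15
seg 1: a=5, c=M1/2=-17/10, d=(M2−M1)/(6·3)=17/90, b=Δ1−h1·(2M1+M2)/6=11/15
t_q=3/2 → seg 0, τ=3/2; S=-1+62/15·τ+0·τ²+-17/60·τ³=679/160

  seg 0: a=-1 b=62/15 c=0 d=-17/60
  seg 1: a=5 b=11/15 c=-17/10 d=17/90
S(3/2) = 679/160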